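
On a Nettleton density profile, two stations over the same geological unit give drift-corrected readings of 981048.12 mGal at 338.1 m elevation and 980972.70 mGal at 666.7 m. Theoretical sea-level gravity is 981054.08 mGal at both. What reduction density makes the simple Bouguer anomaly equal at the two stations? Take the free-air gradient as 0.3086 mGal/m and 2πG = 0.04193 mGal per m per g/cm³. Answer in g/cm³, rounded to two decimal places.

1.89

Δg_obs = 980972.70 − 981048.12 = -75.42 mGal over Δh = 666.7 − 338.1 = 328.6 m
Equal Bouguer anomalies ⇒ Δg_obs + (0.3086 − 0.04193ρ)·Δh = 0
0.3086 − 0.04193ρ = −Δg_obs/Δh = 0.22952
ρ = (0.3086 − 0.22952) / 0.04193 = 1.89 g/cm³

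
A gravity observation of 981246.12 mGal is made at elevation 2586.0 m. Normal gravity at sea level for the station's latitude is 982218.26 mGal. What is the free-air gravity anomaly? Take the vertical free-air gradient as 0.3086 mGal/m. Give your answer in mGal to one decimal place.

Free-air correction = 0.3086 × 2586.0 = 798.04 mGal
Free-air anomaly = 981246.12 − 982218.26 + (798.04) = -174.10 mGal

-174.1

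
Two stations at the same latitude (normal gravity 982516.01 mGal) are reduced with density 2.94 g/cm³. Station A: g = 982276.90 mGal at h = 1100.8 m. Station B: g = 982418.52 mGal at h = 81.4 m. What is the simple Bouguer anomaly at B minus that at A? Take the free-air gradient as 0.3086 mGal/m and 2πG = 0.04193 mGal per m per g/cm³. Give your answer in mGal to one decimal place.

-47.3

Δg_SB(A) = 982276.90 − 982516.01 + 0.3086×1100.8 − 0.04193×2.94×1100.8 = -35.10 mGal
Δg_SB(B) = 982418.52 − 982516.01 + 0.3086×81.4 − 0.04193×2.94×81.4 = -82.40 mGal
Difference = -82.40 − (-35.10) = -47.30 mGal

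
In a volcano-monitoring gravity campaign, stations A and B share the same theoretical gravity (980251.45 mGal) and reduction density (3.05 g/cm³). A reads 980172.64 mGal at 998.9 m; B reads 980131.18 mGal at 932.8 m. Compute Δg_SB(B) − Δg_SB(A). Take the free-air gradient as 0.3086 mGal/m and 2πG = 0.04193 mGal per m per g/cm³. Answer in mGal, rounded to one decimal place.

-53.4

Δg_SB(A) = 980172.64 − 980251.45 + 0.3086×998.9 − 0.04193×3.05×998.9 = 101.70 mGal
Δg_SB(B) = 980131.18 − 980251.45 + 0.3086×932.8 − 0.04193×3.05×932.8 = 48.30 mGal
Difference = 48.30 − (101.70) = -53.40 mGal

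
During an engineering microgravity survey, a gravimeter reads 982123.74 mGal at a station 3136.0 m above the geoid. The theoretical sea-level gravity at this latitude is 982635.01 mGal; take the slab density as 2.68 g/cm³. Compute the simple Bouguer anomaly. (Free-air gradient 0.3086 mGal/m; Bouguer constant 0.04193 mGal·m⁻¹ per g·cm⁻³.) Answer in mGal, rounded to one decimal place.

Free-air correction = 0.3086 × 3136.0 = 967.77 mGal
Free-air anomaly = 982123.74 − 982635.01 + (967.77) = 456.50 mGal
Bouguer slab correction = 0.04193 × 2.68 × 3136.0 = 352.40 mGal
Simple Bouguer anomaly = 456.50 − (352.40) = 104.10 mGal

104.1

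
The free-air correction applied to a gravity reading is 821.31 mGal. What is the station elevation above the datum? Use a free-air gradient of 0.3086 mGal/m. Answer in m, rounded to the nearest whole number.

h = 821.31 / 0.3086 = 2661.41 m

2661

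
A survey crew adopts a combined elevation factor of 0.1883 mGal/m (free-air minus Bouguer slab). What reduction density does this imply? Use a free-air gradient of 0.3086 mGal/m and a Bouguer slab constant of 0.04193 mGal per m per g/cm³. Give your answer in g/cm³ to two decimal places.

0.1883 = 0.3086 − 0.04193 × ρ
ρ = (0.3086 − 0.1883) / 0.04193 = 2.87 g/cm³

2.87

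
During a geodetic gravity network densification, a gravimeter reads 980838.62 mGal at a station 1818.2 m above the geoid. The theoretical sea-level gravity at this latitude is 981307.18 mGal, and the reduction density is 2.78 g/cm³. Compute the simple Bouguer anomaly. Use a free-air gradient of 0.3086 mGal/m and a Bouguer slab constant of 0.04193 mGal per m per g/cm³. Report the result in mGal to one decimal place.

-119.4

Free-air correction = 0.3086 × 1818.2 = 561.10 mGal
Free-air anomaly = 980838.62 − 981307.18 + (561.10) = 92.54 mGal
Bouguer slab correction = 0.04193 × 2.78 × 1818.2 = 211.94 mGal
Simple Bouguer anomaly = 92.54 − (211.94) = -119.40 mGal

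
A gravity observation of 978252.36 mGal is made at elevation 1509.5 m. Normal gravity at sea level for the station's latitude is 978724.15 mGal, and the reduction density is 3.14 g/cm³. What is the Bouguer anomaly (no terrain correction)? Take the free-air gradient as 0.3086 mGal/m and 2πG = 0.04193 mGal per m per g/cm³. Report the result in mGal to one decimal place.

-204.7

Free-air correction = 0.3086 × 1509.5 = 465.83 mGal
Free-air anomaly = 978252.36 − 978724.15 + (465.83) = -5.96 mGal
Bouguer slab correction = 0.04193 × 3.14 × 1509.5 = 198.74 mGal
Simple Bouguer anomaly = -5.96 − (198.74) = -204.70 mGal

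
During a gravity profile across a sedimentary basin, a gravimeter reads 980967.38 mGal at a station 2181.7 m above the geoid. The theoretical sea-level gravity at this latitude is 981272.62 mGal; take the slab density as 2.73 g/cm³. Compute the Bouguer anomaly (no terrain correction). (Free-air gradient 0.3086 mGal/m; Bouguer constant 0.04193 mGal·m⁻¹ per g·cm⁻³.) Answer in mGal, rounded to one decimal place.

118.3

Free-air correction = 0.3086 × 2181.7 = 673.27 mGal
Free-air anomaly = 980967.38 − 981272.62 + (673.27) = 368.03 mGal
Bouguer slab correction = 0.04193 × 2.73 × 2181.7 = 249.74 mGal
Simple Bouguer anomaly = 368.03 − (249.74) = 118.29 mGal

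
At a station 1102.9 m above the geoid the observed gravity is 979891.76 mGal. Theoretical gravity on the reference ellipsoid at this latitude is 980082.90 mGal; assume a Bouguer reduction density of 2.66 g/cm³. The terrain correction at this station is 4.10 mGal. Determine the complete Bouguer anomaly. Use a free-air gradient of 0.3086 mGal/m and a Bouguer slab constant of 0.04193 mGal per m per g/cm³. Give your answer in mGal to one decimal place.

30.3

Free-air correction = 0.3086 × 1102.9 = 340.35 mGal
Free-air anomaly = 979891.76 − 980082.90 + (340.35) = 149.21 mGal
Bouguer slab correction = 0.04193 × 2.66 × 1102.9 = 123.01 mGal
Simple Bouguer anomaly = 149.21 − (123.01) = 26.20 mGal
Complete Bouguer anomaly = 26.20 + 4.10 = 30.30 mGal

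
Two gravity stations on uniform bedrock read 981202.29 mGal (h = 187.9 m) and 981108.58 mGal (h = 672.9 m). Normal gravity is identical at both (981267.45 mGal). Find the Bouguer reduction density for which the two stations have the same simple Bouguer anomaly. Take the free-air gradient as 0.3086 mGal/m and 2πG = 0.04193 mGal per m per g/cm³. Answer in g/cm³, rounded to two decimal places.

Δg_obs = 981108.58 − 981202.29 = -93.71 mGal over Δh = 672.9 − 187.9 = 485.0 m
Equal Bouguer anomalies ⇒ Δg_obs + (0.3086 − 0.04193ρ)·Δh = 0
0.3086 − 0.04193ρ = −Δg_obs/Δh = 0.19322
ρ = (0.3086 − 0.19322) / 0.04193 = 2.75 g/cm³

2.75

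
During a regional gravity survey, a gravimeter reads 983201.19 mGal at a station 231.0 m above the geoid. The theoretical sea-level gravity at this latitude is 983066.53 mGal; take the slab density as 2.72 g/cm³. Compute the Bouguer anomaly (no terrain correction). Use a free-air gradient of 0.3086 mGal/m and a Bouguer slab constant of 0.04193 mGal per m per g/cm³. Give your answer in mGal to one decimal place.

Free-air correction = 0.3086 × 231.0 = 71.29 mGal
Free-air anomaly = 983201.19 − 983066.53 + (71.29) = 205.95 mGal
Bouguer slab correction = 0.04193 × 2.72 × 231.0 = 26.35 mGal
Simple Bouguer anomaly = 205.95 − (26.35) = 179.60 mGal

179.6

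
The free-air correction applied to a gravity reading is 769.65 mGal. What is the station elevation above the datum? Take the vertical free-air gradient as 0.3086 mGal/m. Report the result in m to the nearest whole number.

h = 769.65 / 0.3086 = 2494.01 m

2494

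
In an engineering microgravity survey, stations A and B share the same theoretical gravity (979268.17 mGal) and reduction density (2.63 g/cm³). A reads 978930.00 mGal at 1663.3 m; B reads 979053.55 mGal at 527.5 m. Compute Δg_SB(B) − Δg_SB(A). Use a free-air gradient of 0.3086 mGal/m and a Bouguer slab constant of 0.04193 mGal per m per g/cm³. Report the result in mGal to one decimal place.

Δg_SB(A) = 978930.00 − 979268.17 + 0.3086×1663.3 − 0.04193×2.63×1663.3 = -8.30 mGal
Δg_SB(B) = 979053.55 − 979268.17 + 0.3086×527.5 − 0.04193×2.63×527.5 = -110.00 mGal
Difference = -110.00 − (-8.30) = -101.70 mGal

-101.7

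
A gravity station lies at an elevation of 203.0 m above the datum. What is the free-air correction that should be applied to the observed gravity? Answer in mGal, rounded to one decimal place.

Free-air correction = 0.3086 × 203.0 = 62.6 mGal

62.6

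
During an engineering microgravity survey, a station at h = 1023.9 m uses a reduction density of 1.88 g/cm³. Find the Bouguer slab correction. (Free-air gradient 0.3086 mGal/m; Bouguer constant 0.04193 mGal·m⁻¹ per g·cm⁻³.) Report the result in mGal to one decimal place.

80.7

Bouguer slab correction = 0.04193 × 1.88 × 1023.9 = 80.7 mGal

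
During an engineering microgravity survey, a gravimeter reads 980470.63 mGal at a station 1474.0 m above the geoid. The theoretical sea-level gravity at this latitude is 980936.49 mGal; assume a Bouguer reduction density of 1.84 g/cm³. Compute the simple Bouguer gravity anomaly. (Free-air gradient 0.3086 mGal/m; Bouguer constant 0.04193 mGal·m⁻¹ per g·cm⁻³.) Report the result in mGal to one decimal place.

-124.7

Free-air correction = 0.3086 × 1474.0 = 454.88 mGal
Free-air anomaly = 980470.63 − 980936.49 + (454.88) = -10.98 mGal
Bouguer slab correction = 0.04193 × 1.84 × 1474.0 = 113.72 mGal
Simple Bouguer anomaly = -10.98 − (113.72) = -124.70 mGal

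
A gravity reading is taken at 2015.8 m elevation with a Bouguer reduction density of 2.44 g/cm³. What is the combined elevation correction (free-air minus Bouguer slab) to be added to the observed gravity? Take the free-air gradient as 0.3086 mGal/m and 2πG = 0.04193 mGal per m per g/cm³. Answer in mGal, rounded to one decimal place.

Combined gradient = 0.3086 − 0.04193 × 2.44 = 0.2062908 mGal/m
Combined elevation correction = 0.2062908 × 2015.8 = 415.8 mGal

415.8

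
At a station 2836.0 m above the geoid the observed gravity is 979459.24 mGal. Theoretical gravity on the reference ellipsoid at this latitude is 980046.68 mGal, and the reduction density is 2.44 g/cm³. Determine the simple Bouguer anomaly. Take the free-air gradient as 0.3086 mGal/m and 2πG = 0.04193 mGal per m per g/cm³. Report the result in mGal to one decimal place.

-2.4

Free-air correction = 0.3086 × 2836.0 = 875.19 mGal
Free-air anomaly = 979459.24 − 980046.68 + (875.19) = 287.75 mGal
Bouguer slab correction = 0.04193 × 2.44 × 2836.0 = 290.15 mGal
Simple Bouguer anomaly = 287.75 − (290.15) = -2.40 mGal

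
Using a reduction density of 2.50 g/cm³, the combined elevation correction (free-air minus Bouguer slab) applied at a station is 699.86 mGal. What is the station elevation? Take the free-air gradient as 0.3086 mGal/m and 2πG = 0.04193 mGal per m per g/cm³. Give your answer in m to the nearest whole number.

3434

Combined gradient = 0.3086 − 0.04193 × 2.50 = 0.2037750 mGal/m
h = 699.86 / 0.2037750 = 3434.47 m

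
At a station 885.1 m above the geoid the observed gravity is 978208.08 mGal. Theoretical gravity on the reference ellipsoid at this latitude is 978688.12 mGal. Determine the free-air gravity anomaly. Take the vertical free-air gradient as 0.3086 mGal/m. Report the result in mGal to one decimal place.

-206.9

Free-air correction = 0.3086 × 885.1 = 273.14 mGal
Free-air anomaly = 978208.08 − 978688.12 + (273.14) = -206.90 mGal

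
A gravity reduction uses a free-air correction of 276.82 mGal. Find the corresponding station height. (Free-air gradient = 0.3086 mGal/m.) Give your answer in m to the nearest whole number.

897

h = 276.82 / 0.3086 = 897.02 m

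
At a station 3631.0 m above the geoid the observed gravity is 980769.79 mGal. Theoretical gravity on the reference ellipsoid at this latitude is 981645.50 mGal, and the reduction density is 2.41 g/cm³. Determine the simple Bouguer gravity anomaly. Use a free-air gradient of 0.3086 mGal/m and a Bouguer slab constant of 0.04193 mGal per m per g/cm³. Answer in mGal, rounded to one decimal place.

Free-air correction = 0.3086 × 3631.0 = 1120.53 mGal
Free-air anomaly = 980769.79 − 981645.50 + (1120.53) = 244.82 mGal
Bouguer slab correction = 0.04193 × 2.41 × 3631.0 = 366.92 mGal
Simple Bouguer anomaly = 244.82 − (366.92) = -122.10 mGal

-122.1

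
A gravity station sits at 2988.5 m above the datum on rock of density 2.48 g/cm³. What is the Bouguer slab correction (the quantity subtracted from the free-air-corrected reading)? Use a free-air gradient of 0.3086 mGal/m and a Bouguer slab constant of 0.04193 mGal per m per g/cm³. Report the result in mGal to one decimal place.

310.8

Bouguer slab correction = 0.04193 × 2.48 × 2988.5 = 310.8 mGal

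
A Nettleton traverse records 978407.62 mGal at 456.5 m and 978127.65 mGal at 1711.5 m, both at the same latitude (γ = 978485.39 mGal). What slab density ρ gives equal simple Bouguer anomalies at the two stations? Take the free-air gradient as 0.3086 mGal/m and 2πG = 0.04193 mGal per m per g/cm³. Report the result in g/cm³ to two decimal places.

Δg_obs = 978127.65 − 978407.62 = -279.97 mGal over Δh = 1711.5 − 456.5 = 1255.0 m
Equal Bouguer anomalies ⇒ Δg_obs + (0.3086 − 0.04193ρ)·Δh = 0
0.3086 − 0.04193ρ = −Δg_obs/Δh = 0.22308
ρ = (0.3086 − 0.22308) / 0.04193 = 2.04 g/cm³

2.04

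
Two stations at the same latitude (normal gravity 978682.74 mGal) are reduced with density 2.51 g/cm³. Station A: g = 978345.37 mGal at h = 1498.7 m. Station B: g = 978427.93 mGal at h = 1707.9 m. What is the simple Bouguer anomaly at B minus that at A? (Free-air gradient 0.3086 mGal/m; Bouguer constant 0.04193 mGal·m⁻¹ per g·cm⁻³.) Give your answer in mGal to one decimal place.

Δg_SB(A) = 978345.37 − 978682.74 + 0.3086×1498.7 − 0.04193×2.51×1498.7 = -32.60 mGal
Δg_SB(B) = 978427.93 − 978682.74 + 0.3086×1707.9 − 0.04193×2.51×1707.9 = 92.50 mGal
Difference = 92.50 − (-32.60) = 125.10 mGal

125.1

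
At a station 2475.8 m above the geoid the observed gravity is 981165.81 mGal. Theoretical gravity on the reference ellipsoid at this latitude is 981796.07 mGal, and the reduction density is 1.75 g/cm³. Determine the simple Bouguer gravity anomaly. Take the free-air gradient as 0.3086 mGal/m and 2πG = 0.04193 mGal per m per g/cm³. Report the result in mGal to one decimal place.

Free-air correction = 0.3086 × 2475.8 = 764.03 mGal
Free-air anomaly = 981165.81 − 981796.07 + (764.03) = 133.77 mGal
Bouguer slab correction = 0.04193 × 1.75 × 2475.8 = 181.67 mGal
Simple Bouguer anomaly = 133.77 − (181.67) = -47.90 mGal

-47.9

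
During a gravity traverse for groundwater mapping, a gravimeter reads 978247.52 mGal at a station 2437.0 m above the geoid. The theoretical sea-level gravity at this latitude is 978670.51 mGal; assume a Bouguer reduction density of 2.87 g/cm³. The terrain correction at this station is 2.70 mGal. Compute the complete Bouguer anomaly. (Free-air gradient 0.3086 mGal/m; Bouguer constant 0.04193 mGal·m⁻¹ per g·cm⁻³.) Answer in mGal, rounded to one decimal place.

Free-air correction = 0.3086 × 2437.0 = 752.06 mGal
Free-air anomaly = 978247.52 − 978670.51 + (752.06) = 329.07 mGal
Bouguer slab correction = 0.04193 × 2.87 × 2437.0 = 293.27 mGal
Simple Bouguer anomaly = 329.07 − (293.27) = 35.80 mGal
Complete Bouguer anomaly = 35.80 + 2.70 = 38.50 mGal

38.5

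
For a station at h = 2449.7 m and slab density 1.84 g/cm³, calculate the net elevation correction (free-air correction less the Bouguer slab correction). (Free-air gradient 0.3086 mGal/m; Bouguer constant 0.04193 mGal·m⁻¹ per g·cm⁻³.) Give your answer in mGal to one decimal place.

Combined gradient = 0.3086 − 0.04193 × 1.84 = 0.2314488 mGal/m
Combined elevation correction = 0.2314488 × 2449.7 = 567.0 mGal

567.0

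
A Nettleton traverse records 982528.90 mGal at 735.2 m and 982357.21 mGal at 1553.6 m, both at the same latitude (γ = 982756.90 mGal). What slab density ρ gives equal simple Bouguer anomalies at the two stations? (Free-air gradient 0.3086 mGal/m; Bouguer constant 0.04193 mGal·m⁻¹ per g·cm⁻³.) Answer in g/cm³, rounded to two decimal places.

Δg_obs = 982357.21 − 982528.90 = -171.69 mGal over Δh = 1553.6 − 735.2 = 818.4 m
Equal Bouguer anomalies ⇒ Δg_obs + (0.3086 − 0.04193ρ)·Δh = 0
0.3086 − 0.04193ρ = −Δg_obs/Δh = 0.20979
ρ = (0.3086 − 0.20979) / 0.04193 = 2.36 g/cm³

2.36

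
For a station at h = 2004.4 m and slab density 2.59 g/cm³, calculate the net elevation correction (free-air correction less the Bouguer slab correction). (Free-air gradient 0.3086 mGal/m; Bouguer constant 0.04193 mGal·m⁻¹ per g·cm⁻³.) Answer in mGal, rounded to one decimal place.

400.9

Combined gradient = 0.3086 − 0.04193 × 2.59 = 0.2000013 mGal/m
Combined elevation correction = 0.2000013 × 2004.4 = 400.9 mGal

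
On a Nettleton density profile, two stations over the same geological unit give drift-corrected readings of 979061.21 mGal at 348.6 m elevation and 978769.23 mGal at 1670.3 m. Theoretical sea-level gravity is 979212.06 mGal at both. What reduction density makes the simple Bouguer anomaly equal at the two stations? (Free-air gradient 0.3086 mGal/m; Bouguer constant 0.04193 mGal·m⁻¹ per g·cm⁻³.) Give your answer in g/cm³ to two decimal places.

Δg_obs = 978769.23 − 979061.21 = -291.98 mGal over Δh = 1670.3 − 348.6 = 1321.7 m
Equal Bouguer anomalies ⇒ Δg_obs + (0.3086 − 0.04193ρ)·Δh = 0
0.3086 − 0.04193ρ = −Δg_obs/Δh = 0.22091
ρ = (0.3086 − 0.22091) / 0.04193 = 2.09 g/cm³

2.09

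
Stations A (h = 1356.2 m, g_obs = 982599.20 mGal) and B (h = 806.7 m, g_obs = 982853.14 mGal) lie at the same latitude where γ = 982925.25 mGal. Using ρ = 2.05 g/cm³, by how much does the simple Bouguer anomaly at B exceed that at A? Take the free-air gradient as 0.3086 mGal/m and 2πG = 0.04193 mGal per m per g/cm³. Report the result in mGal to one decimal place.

131.6

Δg_SB(A) = 982599.20 − 982925.25 + 0.3086×1356.2 − 0.04193×2.05×1356.2 = -24.10 mGal
Δg_SB(B) = 982853.14 − 982925.25 + 0.3086×806.7 − 0.04193×2.05×806.7 = 107.50 mGal
Difference = 107.50 − (-24.10) = 131.60 mGal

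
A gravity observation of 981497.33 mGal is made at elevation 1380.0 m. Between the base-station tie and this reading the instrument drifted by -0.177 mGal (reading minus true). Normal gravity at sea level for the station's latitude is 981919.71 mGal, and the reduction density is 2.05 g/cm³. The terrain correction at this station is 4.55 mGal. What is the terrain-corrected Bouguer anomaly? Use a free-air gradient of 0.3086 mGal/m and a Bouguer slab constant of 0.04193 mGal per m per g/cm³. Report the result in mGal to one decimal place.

Drift-corrected reading = 981497.33 − (-0.177) = 981497.507 mGal
Free-air correction = 0.3086 × 1380.0 = 425.87 mGal
Free-air anomaly = 981497.507 − 981919.71 + (425.87) = 3.667 mGal
Bouguer slab correction = 0.04193 × 2.05 × 1380.0 = 118.62 mGal
Simple Bouguer anomaly = 3.667 − (118.62) = -114.953 mGal
Complete Bouguer anomaly = -114.953 + 4.55 = -110.403 mGal

-110.4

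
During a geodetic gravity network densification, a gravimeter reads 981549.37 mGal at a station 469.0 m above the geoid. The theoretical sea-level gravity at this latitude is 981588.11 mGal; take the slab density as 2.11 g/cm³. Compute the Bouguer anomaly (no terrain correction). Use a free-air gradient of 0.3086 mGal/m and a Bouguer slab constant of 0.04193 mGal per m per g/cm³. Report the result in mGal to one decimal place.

64.5

Free-air correction = 0.3086 × 469.0 = 144.73 mGal
Free-air anomaly = 981549.37 − 981588.11 + (144.73) = 105.99 mGal
Bouguer slab correction = 0.04193 × 2.11 × 469.0 = 41.49 mGal
Simple Bouguer anomaly = 105.99 − (41.49) = 64.50 mGal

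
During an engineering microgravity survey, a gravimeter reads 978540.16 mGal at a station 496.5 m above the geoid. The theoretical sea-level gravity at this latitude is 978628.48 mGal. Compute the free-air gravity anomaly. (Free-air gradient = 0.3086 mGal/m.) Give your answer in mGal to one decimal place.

Free-air correction = 0.3086 × 496.5 = 153.22 mGal
Free-air anomaly = 978540.16 − 978628.48 + (153.22) = 64.90 mGal

64.9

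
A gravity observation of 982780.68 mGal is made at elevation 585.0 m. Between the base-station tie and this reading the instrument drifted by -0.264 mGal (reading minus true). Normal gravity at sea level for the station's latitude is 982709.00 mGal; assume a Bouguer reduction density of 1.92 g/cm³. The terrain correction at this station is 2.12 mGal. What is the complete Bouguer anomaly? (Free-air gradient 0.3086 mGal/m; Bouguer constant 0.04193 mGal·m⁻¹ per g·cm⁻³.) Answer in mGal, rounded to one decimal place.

Drift-corrected reading = 982780.68 − (-0.264) = 982780.944 mGal
Free-air correction = 0.3086 × 585.0 = 180.53 mGal
Free-air anomaly = 982780.944 − 982709.00 + (180.53) = 252.474 mGal
Bouguer slab correction = 0.04193 × 1.92 × 585.0 = 47.10 mGal
Simple Bouguer anomaly = 252.474 − (47.10) = 205.374 mGal
Complete Bouguer anomaly = 205.374 + 2.12 = 207.494 mGal

207.5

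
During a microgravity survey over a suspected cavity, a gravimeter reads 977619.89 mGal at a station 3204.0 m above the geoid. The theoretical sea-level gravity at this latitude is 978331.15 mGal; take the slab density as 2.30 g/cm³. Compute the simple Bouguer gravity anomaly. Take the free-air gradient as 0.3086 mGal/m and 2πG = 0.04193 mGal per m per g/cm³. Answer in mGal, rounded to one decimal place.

-31.5

Free-air correction = 0.3086 × 3204.0 = 988.75 mGal
Free-air anomaly = 977619.89 − 978331.15 + (988.75) = 277.49 mGal
Bouguer slab correction = 0.04193 × 2.30 × 3204.0 = 308.99 mGal
Simple Bouguer anomaly = 277.49 − (308.99) = -31.50 mGal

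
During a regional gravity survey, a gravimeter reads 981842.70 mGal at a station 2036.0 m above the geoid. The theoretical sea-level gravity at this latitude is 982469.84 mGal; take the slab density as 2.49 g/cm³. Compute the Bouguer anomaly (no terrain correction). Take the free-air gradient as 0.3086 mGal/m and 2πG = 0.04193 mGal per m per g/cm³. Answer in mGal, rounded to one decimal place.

-211.4

Free-air correction = 0.3086 × 2036.0 = 628.31 mGal
Free-air anomaly = 981842.70 − 982469.84 + (628.31) = 1.17 mGal
Bouguer slab correction = 0.04193 × 2.49 × 2036.0 = 212.57 mGal
Simple Bouguer anomaly = 1.17 − (212.57) = -211.40 mGal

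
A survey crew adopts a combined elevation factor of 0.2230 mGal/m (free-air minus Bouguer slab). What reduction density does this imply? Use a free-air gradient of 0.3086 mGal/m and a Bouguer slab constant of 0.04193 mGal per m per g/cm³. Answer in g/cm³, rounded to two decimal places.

0.2230 = 0.3086 − 0.04193 × ρ
ρ = (0.3086 − 0.2230) / 0.04193 = 2.04 g/cm³

2.04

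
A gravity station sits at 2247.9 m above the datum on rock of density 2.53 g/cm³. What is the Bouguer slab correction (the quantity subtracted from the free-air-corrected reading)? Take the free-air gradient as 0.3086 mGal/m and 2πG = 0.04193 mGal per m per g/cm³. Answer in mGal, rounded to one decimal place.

Bouguer slab correction = 0.04193 × 2.53 × 2247.9 = 238.5 mGal

238.5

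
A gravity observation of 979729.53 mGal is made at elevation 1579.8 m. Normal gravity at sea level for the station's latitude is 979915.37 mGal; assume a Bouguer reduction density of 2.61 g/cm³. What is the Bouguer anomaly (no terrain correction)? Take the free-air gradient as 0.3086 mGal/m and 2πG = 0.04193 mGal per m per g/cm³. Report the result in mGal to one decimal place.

128.8

Free-air correction = 0.3086 × 1579.8 = 487.53 mGal
Free-air anomaly = 979729.53 − 979915.37 + (487.53) = 301.69 mGal
Bouguer slab correction = 0.04193 × 2.61 × 1579.8 = 172.89 mGal
Simple Bouguer anomaly = 301.69 − (172.89) = 128.80 mGal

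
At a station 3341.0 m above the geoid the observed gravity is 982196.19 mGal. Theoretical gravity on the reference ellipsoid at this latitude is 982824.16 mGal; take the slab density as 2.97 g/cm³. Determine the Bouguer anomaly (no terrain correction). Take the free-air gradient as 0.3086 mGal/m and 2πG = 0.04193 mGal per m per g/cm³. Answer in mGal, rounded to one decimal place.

-13.0

Free-air correction = 0.3086 × 3341.0 = 1031.03 mGal
Free-air anomaly = 982196.19 − 982824.16 + (1031.03) = 403.06 mGal
Bouguer slab correction = 0.04193 × 2.97 × 3341.0 = 416.06 mGal
Simple Bouguer anomaly = 403.06 − (416.06) = -13.00 mGal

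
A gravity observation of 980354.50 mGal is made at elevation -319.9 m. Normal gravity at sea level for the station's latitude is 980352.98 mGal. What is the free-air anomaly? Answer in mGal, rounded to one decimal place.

Free-air correction = 0.3086 × -319.9 = -98.72 mGal
Free-air anomaly = 980354.50 − 980352.98 + (-98.72) = -97.20 mGal

-97.2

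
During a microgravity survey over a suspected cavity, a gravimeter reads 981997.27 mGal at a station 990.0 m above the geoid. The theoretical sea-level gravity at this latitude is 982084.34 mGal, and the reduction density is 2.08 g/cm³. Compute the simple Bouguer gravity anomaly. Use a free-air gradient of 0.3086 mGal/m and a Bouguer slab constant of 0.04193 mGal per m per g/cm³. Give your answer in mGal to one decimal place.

132.1

Free-air correction = 0.3086 × 990.0 = 305.51 mGal
Free-air anomaly = 981997.27 − 982084.34 + (305.51) = 218.44 mGal
Bouguer slab correction = 0.04193 × 2.08 × 990.0 = 86.34 mGal
Simple Bouguer anomaly = 218.44 − (86.34) = 132.10 mGal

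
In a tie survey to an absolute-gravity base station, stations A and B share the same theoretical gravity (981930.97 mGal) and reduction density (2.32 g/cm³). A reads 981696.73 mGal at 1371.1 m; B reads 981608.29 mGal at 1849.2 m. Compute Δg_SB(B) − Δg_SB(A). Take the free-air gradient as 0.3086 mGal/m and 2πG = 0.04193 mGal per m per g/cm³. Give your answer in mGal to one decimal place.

12.6

Δg_SB(A) = 981696.73 − 981930.97 + 0.3086×1371.1 − 0.04193×2.32×1371.1 = 55.50 mGal
Δg_SB(B) = 981608.29 − 981930.97 + 0.3086×1849.2 − 0.04193×2.32×1849.2 = 68.10 mGal
Difference = 68.10 − (55.50) = 12.60 mGal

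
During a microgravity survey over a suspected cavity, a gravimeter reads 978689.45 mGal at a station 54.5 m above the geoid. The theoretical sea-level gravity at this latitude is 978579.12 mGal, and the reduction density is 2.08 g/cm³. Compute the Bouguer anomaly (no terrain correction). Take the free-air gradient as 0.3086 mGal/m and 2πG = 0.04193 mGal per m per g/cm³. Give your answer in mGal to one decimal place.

122.4

Free-air correction = 0.3086 × 54.5 = 16.82 mGal
Free-air anomaly = 978689.45 − 978579.12 + (16.82) = 127.15 mGal
Bouguer slab correction = 0.04193 × 2.08 × 54.5 = 4.75 mGal
Simple Bouguer anomaly = 127.15 − (4.75) = 122.40 mGal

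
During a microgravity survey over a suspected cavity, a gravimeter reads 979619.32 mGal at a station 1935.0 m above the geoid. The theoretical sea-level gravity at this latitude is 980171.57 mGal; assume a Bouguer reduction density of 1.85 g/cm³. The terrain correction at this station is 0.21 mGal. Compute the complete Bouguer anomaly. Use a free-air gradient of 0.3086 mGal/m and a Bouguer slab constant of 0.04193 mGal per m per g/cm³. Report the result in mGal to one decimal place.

Free-air correction = 0.3086 × 1935.0 = 597.14 mGal
Free-air anomaly = 979619.32 − 980171.57 + (597.14) = 44.89 mGal
Bouguer slab correction = 0.04193 × 1.85 × 1935.0 = 150.10 mGal
Simple Bouguer anomaly = 44.89 − (150.10) = -105.21 mGal
Complete Bouguer anomaly = -105.21 + 0.21 = -105.00 mGal

-105.0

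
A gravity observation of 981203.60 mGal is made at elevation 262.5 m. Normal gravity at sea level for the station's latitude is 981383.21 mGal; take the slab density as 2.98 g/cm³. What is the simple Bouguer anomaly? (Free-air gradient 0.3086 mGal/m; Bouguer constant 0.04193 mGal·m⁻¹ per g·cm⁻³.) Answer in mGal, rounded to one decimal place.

-131.4

Free-air correction = 0.3086 × 262.5 = 81.01 mGal
Free-air anomaly = 981203.60 − 981383.21 + (81.01) = -98.60 mGal
Bouguer slab correction = 0.04193 × 2.98 × 262.5 = 32.80 mGal
Simple Bouguer anomaly = -98.60 − (32.80) = -131.40 mGal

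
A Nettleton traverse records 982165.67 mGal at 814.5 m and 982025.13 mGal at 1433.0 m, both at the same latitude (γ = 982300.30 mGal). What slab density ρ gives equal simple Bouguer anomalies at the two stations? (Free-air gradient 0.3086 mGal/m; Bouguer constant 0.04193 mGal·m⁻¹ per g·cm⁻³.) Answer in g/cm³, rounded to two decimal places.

Δg_obs = 982025.13 − 982165.67 = -140.54 mGal over Δh = 1433.0 − 814.5 = 618.5 m
Equal Bouguer anomalies ⇒ Δg_obs + (0.3086 − 0.04193ρ)·Δh = 0
0.3086 − 0.04193ρ = −Δg_obs/Δh = 0.22723
ρ = (0.3086 − 0.22723) / 0.04193 = 1.94 g/cm³

1.94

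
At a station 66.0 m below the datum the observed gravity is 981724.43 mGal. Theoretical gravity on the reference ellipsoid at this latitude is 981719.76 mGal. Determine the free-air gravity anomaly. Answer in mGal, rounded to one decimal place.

Free-air correction = 0.3086 × -66.0 = -20.37 mGal
Free-air anomaly = 981724.43 − 981719.76 + (-20.37) = -15.70 mGal

-15.7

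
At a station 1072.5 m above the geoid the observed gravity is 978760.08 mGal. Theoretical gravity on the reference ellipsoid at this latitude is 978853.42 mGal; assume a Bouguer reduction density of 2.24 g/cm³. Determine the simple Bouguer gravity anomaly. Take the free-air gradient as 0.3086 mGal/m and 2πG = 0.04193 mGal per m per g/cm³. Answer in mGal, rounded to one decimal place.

136.9

Free-air correction = 0.3086 × 1072.5 = 330.97 mGal
Free-air anomaly = 978760.08 − 978853.42 + (330.97) = 237.63 mGal
Bouguer slab correction = 0.04193 × 2.24 × 1072.5 = 100.73 mGal
Simple Bouguer anomaly = 237.63 − (100.73) = 136.90 mGal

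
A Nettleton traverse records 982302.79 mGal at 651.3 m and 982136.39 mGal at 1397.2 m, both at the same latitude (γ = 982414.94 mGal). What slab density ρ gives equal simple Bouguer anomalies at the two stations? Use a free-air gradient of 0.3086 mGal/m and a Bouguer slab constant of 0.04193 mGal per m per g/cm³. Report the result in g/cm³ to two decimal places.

Δg_obs = 982136.39 − 982302.79 = -166.40 mGal over Δh = 1397.2 − 651.3 = 745.9 m
Equal Bouguer anomalies ⇒ Δg_obs + (0.3086 − 0.04193ρ)·Δh = 0
0.3086 − 0.04193ρ = −Δg_obs/Δh = 0.22309
ρ = (0.3086 − 0.22309) / 0.04193 = 2.04 g/cm³

2.04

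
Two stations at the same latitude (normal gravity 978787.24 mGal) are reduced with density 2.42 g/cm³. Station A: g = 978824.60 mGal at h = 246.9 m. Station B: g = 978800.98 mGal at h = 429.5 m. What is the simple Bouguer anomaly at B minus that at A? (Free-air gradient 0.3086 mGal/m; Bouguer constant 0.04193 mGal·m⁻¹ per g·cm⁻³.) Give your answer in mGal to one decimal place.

14.2

Δg_SB(A) = 978824.60 − 978787.24 + 0.3086×246.9 − 0.04193×2.42×246.9 = 88.50 mGal
Δg_SB(B) = 978800.98 − 978787.24 + 0.3086×429.5 − 0.04193×2.42×429.5 = 102.70 mGal
Difference = 102.70 − (88.50) = 14.20 mGal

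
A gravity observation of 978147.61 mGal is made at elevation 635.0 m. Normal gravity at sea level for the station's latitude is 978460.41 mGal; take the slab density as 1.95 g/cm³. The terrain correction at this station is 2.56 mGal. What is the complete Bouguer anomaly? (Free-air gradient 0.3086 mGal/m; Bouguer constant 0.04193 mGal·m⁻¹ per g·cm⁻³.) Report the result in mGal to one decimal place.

Free-air correction = 0.3086 × 635.0 = 195.96 mGal
Free-air anomaly = 978147.61 − 978460.41 + (195.96) = -116.84 mGal
Bouguer slab correction = 0.04193 × 1.95 × 635.0 = 51.92 mGal
Simple Bouguer anomaly = -116.84 − (51.92) = -168.76 mGal
Complete Bouguer anomaly = -168.76 + 2.56 = -166.20 mGal

-166.2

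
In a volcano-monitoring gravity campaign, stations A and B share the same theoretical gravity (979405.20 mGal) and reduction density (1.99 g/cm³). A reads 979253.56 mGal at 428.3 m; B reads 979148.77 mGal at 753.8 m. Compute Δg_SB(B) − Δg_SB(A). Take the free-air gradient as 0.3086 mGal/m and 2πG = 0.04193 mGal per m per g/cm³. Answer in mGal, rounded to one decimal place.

-31.5

Δg_SB(A) = 979253.56 − 979405.20 + 0.3086×428.3 − 0.04193×1.99×428.3 = -55.20 mGal
Δg_SB(B) = 979148.77 − 979405.20 + 0.3086×753.8 − 0.04193×1.99×753.8 = -86.70 mGal
Difference = -86.70 − (-55.20) = -31.50 mGal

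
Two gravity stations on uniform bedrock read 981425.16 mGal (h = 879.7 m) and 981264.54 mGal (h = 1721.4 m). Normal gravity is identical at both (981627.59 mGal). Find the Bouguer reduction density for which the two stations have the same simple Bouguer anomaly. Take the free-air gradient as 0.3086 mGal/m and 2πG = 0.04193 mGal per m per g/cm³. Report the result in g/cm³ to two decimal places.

2.81

Δg_obs = 981264.54 − 981425.16 = -160.62 mGal over Δh = 1721.4 − 879.7 = 841.7 m
Equal Bouguer anomalies ⇒ Δg_obs + (0.3086 − 0.04193ρ)·Δh = 0
0.3086 − 0.04193ρ = −Δg_obs/Δh = 0.19083
ρ = (0.3086 − 0.19083) / 0.04193 = 2.81 g/cm³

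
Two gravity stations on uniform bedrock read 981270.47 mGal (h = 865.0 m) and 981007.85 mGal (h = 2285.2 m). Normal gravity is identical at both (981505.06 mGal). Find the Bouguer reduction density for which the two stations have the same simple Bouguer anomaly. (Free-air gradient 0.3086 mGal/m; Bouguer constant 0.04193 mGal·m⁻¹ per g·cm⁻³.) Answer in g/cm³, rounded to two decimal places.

2.95

Δg_obs = 981007.85 − 981270.47 = -262.62 mGal over Δh = 2285.2 − 865.0 = 1420.2 m
Equal Bouguer anomalies ⇒ Δg_obs + (0.3086 − 0.04193ρ)·Δh = 0
0.3086 − 0.04193ρ = −Δg_obs/Δh = 0.18492
ρ = (0.3086 − 0.18492) / 0.04193 = 2.95 g/cm³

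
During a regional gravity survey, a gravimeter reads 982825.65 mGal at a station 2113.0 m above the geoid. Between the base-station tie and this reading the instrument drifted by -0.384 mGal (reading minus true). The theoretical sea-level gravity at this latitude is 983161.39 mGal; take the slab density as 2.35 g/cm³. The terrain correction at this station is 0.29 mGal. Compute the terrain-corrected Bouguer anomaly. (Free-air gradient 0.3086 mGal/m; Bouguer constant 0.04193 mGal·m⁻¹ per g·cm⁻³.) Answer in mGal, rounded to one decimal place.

Drift-corrected reading = 982825.65 − (-0.384) = 982826.034 mGal
Free-air correction = 0.3086 × 2113.0 = 652.07 mGal
Free-air anomaly = 982826.034 − 983161.39 + (652.07) = 316.714 mGal
Bouguer slab correction = 0.04193 × 2.35 × 2113.0 = 208.21 mGal
Simple Bouguer anomaly = 316.714 − (208.21) = 108.504 mGal
Complete Bouguer anomaly = 108.504 + 0.29 = 108.794 mGal

108.8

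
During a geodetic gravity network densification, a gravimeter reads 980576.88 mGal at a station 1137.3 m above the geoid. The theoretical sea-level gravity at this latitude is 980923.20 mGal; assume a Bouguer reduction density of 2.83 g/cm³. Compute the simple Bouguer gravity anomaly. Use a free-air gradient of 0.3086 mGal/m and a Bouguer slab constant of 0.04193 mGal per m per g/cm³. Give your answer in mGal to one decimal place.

Free-air correction = 0.3086 × 1137.3 = 350.97 mGal
Free-air anomaly = 980576.88 − 980923.20 + (350.97) = 4.65 mGal
Bouguer slab correction = 0.04193 × 2.83 × 1137.3 = 134.95 mGal
Simple Bouguer anomaly = 4.65 − (134.95) = -130.30 mGal

-130.3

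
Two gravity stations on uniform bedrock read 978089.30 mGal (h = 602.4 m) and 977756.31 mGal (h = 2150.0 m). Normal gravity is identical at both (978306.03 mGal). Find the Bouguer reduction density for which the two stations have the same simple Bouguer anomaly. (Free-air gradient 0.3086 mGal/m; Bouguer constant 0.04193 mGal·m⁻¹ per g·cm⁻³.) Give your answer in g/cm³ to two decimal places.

Δg_obs = 977756.31 − 978089.30 = -332.99 mGal over Δh = 2150.0 − 602.4 = 1547.6 m
Equal Bouguer anomalies ⇒ Δg_obs + (0.3086 − 0.04193ρ)·Δh = 0
0.3086 − 0.04193ρ = −Δg_obs/Δh = 0.21517
ρ = (0.3086 − 0.21517) / 0.04193 = 2.23 g/cm³

2.23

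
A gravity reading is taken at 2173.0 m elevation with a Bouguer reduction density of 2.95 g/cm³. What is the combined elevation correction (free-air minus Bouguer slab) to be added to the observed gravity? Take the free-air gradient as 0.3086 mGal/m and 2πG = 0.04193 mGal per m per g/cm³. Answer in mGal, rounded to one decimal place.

401.8

Combined gradient = 0.3086 − 0.04193 × 2.95 = 0.1849065 mGal/m
Combined elevation correction = 0.1849065 × 2173.0 = 401.8 mGal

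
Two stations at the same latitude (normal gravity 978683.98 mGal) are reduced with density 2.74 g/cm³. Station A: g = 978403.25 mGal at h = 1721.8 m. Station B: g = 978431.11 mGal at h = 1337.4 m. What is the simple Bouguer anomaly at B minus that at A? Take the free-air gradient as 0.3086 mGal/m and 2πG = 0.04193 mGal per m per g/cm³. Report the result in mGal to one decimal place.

-46.6

Δg_SB(A) = 978403.25 − 978683.98 + 0.3086×1721.8 − 0.04193×2.74×1721.8 = 52.80 mGal
Δg_SB(B) = 978431.11 − 978683.98 + 0.3086×1337.4 − 0.04193×2.74×1337.4 = 6.20 mGal
Difference = 6.20 − (52.80) = -46.60 mGal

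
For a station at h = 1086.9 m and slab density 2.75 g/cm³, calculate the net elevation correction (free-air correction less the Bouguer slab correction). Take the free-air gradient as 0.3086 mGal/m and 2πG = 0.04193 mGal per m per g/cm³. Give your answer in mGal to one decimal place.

Combined gradient = 0.3086 − 0.04193 × 2.75 = 0.1932925 mGal/m
Combined elevation correction = 0.1932925 × 1086.9 = 210.1 mGal

210.1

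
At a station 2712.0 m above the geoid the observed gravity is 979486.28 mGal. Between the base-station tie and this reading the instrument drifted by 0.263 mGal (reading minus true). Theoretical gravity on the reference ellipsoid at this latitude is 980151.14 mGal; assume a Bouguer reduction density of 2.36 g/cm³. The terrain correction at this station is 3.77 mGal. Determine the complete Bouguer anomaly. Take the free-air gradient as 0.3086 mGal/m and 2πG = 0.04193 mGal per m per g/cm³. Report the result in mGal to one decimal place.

Drift-corrected reading = 979486.28 − (0.263) = 979486.017 mGal
Free-air correction = 0.3086 × 2712.0 = 836.92 mGal
Free-air anomaly = 979486.017 − 980151.14 + (836.92) = 171.797 mGal
Bouguer slab correction = 0.04193 × 2.36 × 2712.0 = 268.37 mGal
Simple Bouguer anomaly = 171.797 − (268.37) = -96.573 mGal
Complete Bouguer anomaly = -96.573 + 3.77 = -92.803 mGal

-92.8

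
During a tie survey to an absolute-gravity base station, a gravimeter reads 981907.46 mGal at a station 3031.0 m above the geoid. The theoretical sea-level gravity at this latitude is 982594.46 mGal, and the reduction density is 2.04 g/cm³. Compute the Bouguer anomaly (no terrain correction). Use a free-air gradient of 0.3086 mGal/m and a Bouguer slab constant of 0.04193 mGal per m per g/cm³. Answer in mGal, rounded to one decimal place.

-10.9

Free-air correction = 0.3086 × 3031.0 = 935.37 mGal
Free-air anomaly = 981907.46 − 982594.46 + (935.37) = 248.37 mGal
Bouguer slab correction = 0.04193 × 2.04 × 3031.0 = 259.26 mGal
Simple Bouguer anomaly = 248.37 − (259.26) = -10.89 mGal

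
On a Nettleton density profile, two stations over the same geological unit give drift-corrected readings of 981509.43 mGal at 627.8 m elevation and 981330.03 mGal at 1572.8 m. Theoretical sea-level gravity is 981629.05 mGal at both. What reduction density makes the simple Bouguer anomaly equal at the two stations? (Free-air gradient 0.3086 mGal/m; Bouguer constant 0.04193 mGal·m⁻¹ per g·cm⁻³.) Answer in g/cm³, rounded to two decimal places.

2.83

Δg_obs = 981330.03 − 981509.43 = -179.40 mGal over Δh = 1572.8 − 627.8 = 945.0 m
Equal Bouguer anomalies ⇒ Δg_obs + (0.3086 − 0.04193ρ)·Δh = 0
0.3086 − 0.04193ρ = −Δg_obs/Δh = 0.18984
ρ = (0.3086 − 0.18984) / 0.04193 = 2.83 g/cm³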